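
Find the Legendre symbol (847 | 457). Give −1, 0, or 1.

1

Euler's criterion: (847/457) ≡ 390^228 (mod 457).
390^2 ≡ 376 (mod 457)
390^4 ≡ 163 (mod 457)
390^8 ≡ 63 (mod 457)
390^16 ≡ 313 (mod 457)
390^32 ≡ 171 (mod 457)
390^64 ≡ 450 (mod 457)
390^128 ≡ 49 (mod 457)
390^228 = 390^(128+64+32+4) ≡ 1 (mod 457).
Result is 1, so (847/457) = 1.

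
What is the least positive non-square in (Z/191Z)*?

(2/191) = +1, so 2 is a residue.
(3/191) = +1, so 3 is a residue.
(4/191) = +1, so 4 is a residue.
(5/191) = +1, so 5 is a residue.
(6/191) = +1, so 6 is a residue.
(7/191) = −1, so 7 is the smallest positive non-residue mod 191.

7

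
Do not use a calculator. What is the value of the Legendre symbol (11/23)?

-1

Euler's criterion: (11/23) ≡ 11^11 (mod 23).
11^2 ≡ 6 (mod 23)
11^4 ≡ 13 (mod 23)
11^8 ≡ 8 (mod 23)
11^11 = 11^(8+2+1) ≡ 22 (mod 23).
Result is 22 ≡ −1, so (11/23) = −1.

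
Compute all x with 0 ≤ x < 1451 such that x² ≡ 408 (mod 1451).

69, 1382

Since 1451 ≡ 3 (mod 4), a square root of 408 is 408^((1451+1)/4) = 408^363 mod 1451.
Repeated squaring: 408^2≡1050, 408^4≡1191, 408^8≡854, 408^16≡914, 408^32≡1071, 408^64≡751, 408^128≡1013, 408^256≡312 (mod 1451).
408^363 = 408^(256+64+32+8+2+1) ≡ 1382 (mod 1451).
Check: 1382² = 1909924 ≡ 408 (mod 1451). The two roots are 69 and 1382.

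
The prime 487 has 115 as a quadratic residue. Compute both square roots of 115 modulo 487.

33, 454

Since 487 ≡ 3 (mod 4), a square root of 115 is 115^((487+1)/4) = 115^122 mod 487.
Repeated squaring: 115^2≡76, 115^4≡419, 115^8≡241, 115^16≡128, 115^32≡313, 115^64≡82 (mod 487).
115^122 = 115^(64+32+16+8+2) ≡ 33 (mod 487).
Check: 33² = 1089 ≡ 115 (mod 487). The two roots are 33 and 454.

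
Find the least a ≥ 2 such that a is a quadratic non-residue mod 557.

2

(2/557) = −1, so 2 is the smallest positive non-residue mod 557.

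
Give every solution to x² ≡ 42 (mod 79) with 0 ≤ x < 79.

11, 68

Since 79 ≡ 3 (mod 4), a square root of 42 is 42^((79+1)/4) = 42^20 mod 79.
Repeated squaring: 42^2≡26, 42^4≡44, 42^8≡40, 42^16≡20 (mod 79).
42^20 = 42^(16+4) ≡ 11 (mod 79).
Check: 11² = 121 ≡ 42 (mod 79). The two roots are 11 and 68.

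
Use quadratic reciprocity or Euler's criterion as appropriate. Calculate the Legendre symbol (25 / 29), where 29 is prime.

Euler's criterion: (25/29) ≡ 25^14 (mod 29).
25^2 ≡ 16 (mod 29)
25^4 ≡ 24 (mod 29)
25^8 ≡ 25 (mod 29)
25^14 = 25^(8+4+2) ≡ 1 (mod 29).
Result is 1, so (25/29) = 1.

1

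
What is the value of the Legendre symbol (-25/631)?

-1

Euler's criterion: (-25/631) ≡ 606^315 (mod 631).
606^2 ≡ 625 (mod 631)
606^4 ≡ 36 (mod 631)
606^8 ≡ 34 (mod 631)
606^16 ≡ 525 (mod 631)
606^32 ≡ 509 (mod 631)
606^64 ≡ 371 (mod 631)
606^128 ≡ 83 (mod 631)
606^256 ≡ 579 (mod 631)
606^315 = 606^(256+32+16+8+2+1) ≡ 630 (mod 631).
Result is 630 ≡ −1, so (-25/631) = −1.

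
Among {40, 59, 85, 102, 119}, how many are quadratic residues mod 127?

(40/127) = -1 → non-residue.
(59/127) = -1 → non-residue.
(85/127) = -1 → non-residue.
(102/127) = -1 → non-residue.
(119/127) = -1 → non-residue.
Total quadratic residues among the 5: 0.

0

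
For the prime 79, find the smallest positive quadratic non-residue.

3

(2/79) = +1, so 2 is a residue.
(3/79) = −1, so 3 is the smallest positive non-residue mod 79.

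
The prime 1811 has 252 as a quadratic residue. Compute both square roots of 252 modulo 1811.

Since 1811 ≡ 3 (mod 4), a square root of 252 is 252^((1811+1)/4) = 252^453 mod 1811.
Repeated squaring: 252^2≡119, 252^4≡1484, 252^8≡80, 252^16≡967, 252^32≡613, 252^64≡892, 252^128≡635, 252^256≡1183 (mod 1811).
252^453 = 252^(256+128+64+4+1) ≡ 1100 (mod 1811).
Check: 1100² = 1210000 ≡ 252 (mod 1811). The two roots are 711 and 1100.

711, 1100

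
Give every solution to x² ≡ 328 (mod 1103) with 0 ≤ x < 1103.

Since 1103 ≡ 3 (mod 4), a square root of 328 is 328^((1103+1)/4) = 328^276 mod 1103.
Repeated squaring: 328^2≡593, 328^4≡895, 328^8≡247, 328^16≡344, 328^32≡315, 328^64≡1058, 328^128≡922, 328^256≡774 (mod 1103).
328^276 = 328^(256+16+4) ≡ 382 (mod 1103).
Check: 382² = 145924 ≡ 328 (mod 1103). The two roots are 382 and 721.

382, 721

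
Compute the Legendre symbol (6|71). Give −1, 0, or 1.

Pull out 2: since 71 ≡ 7 (mod 8), (2/71) = +1.
Reciprocity: 3 ≡ 3 and 71 ≡ 3 (mod 4), so (3/71) = −(71/3).
Reduce top mod 3: now compute (2/3).
Pull out 2: since 3 ≡ 3 (mod 8), (2/3) = -1.
Reached (1/3) = 1. Collecting the sign flips along the way, the symbol is +1.

1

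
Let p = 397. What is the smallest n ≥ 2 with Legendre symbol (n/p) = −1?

2

(2/397) = −1, so 2 is the smallest positive non-residue mod 397.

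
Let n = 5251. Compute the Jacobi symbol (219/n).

1

Reciprocity: 219 ≡ 3 and 5251 ≡ 3 (mod 4), so (219/5251) = −(5251/219).
Reduce top mod 219: now compute (214/219).
Pull out 2: since 219 ≡ 3 (mod 8), (2/219) = -1.
Reciprocity: 107 ≡ 3 and 219 ≡ 3 (mod 4), so (107/219) = −(219/107).
Reduce top mod 107: now compute (5/107).
Reciprocity: 5 ≡ 1 and 107 ≡ 3 (mod 4), so (5/107) = +(107/5).
Reduce top mod 5: now compute (2/5).
Pull out 2: since 5 ≡ 5 (mod 8), (2/5) = -1.
Reached (1/5) = 1. Collecting the sign flips along the way, the symbol is +1.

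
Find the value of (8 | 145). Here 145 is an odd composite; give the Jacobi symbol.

Pull out 2^3: since 145 ≡ 1 (mod 8), (2/145) = +1, so (2/145)^3 = +1.
Reached (1/145) = 1. Collecting the sign flips along the way, the symbol is +1.

1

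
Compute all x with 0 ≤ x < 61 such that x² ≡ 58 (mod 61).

27, 34

61 ≡ 1 (mod 4), so we find a root by search.
Trying successive values, 27² = 729 ≡ 58 (mod 61). The other root is 61 − 27 = 34.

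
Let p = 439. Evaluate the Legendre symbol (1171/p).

First reduce: 1171 ≡ 293 (mod 439).
Reciprocity: 293 ≡ 1 and 439 ≡ 3 (mod 4), so (293/439) = +(439/293).
Reduce top mod 293: now compute (146/293).
Pull out 2: since 293 ≡ 5 (mod 8), (2/293) = -1.
Reciprocity: 73 ≡ 1 and 293 ≡ 1 (mod 4), so (73/293) = +(293/73).
Reduce top mod 73: now compute (1/73).
Reached (1/73) = 1. Collecting the sign flips along the way, the symbol is -1.

-1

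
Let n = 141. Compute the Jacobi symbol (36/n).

0

Pull out 2^2: since 141 ≡ 5 (mod 8), (2/141) = -1, so (2/141)^2 = +1.
Reciprocity: 9 ≡ 1 and 141 ≡ 1 (mod 4), so (9/141) = +(141/9).
Reduce top mod 9: now compute (6/9).
Pull out 2: since 9 ≡ 1 (mod 8), (2/9) = +1.
Reciprocity: 3 ≡ 3 and 9 ≡ 1 (mod 4), so (3/9) = +(9/3).
Reduce top mod 3: now compute (0/3).
Top reduces to 0: gcd > 1, so the symbol is 0.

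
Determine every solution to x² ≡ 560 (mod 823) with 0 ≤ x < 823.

Since 823 ≡ 3 (mod 4), a square root of 560 is 560^((823+1)/4) = 560^206 mod 823.
Repeated squaring: 560^2≡37, 560^4≡546, 560^8≡190, 560^16≡711, 560^32≡199, 560^64≡97, 560^128≡356 (mod 823).
560^206 = 560^(128+64+8+4+2) ≡ 659 (mod 823).
Check: 659² = 434281 ≡ 560 (mod 823). The two roots are 164 and 659.

164, 659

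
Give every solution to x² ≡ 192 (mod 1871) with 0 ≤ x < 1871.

300, 1571

Since 1871 ≡ 3 (mod 4), a square root of 192 is 192^((1871+1)/4) = 192^468 mod 1871.
Repeated squaring: 192^2≡1315, 192^4≡421, 192^8≡1367, 192^16≡1431, 192^32≡887, 192^64≡949, 192^128≡650, 192^256≡1525 (mod 1871).
192^468 = 192^(256+128+64+16+4) ≡ 300 (mod 1871).
Check: 300² = 90000 ≡ 192 (mod 1871). The two roots are 300 and 1571.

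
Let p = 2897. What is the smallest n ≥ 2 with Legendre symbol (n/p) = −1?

3

(2/2897) = +1, so 2 is a residue.
(3/2897) = −1, so 3 is the smallest positive non-residue mod 2897.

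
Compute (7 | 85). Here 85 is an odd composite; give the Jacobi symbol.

Reciprocity: 7 ≡ 3 and 85 ≡ 1 (mod 4), so (7/85) = +(85/7).
Reduce top mod 7: now compute (1/7).
Reached (1/7) = 1. Collecting the sign flips along the way, the symbol is +1.

1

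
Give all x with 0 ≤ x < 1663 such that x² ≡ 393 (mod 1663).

Since 1663 ≡ 3 (mod 4), a square root of 393 is 393^((1663+1)/4) = 393^416 mod 1663.
Repeated squaring: 393^2≡1453, 393^4≡862, 393^8≡1346, 393^16≡709, 393^32≡455, 393^64≡813, 393^128≡758, 393^256≡829 (mod 1663).
393^416 = 393^(256+128+32) ≡ 872 (mod 1663).
Check: 872² = 760384 ≡ 393 (mod 1663). The two roots are 791 and 872.

791, 872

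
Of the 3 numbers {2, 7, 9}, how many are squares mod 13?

1

(2/13) = -1 → non-residue.
(7/13) = -1 → non-residue.
(9/13) = +1 → QR.
Total quadratic residues among the 3: 1.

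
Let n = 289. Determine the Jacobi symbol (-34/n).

0

First reduce: -34 ≡ 255 (mod 289).
Reciprocity: 255 ≡ 3 and 289 ≡ 1 (mod 4), so (255/289) = +(289/255).
Reduce top mod 255: now compute (34/255).
Pull out 2: since 255 ≡ 7 (mod 8), (2/255) = +1.
Reciprocity: 17 ≡ 1 and 255 ≡ 3 (mod 4), so (17/255) = +(255/17).
Reduce top mod 17: now compute (0/17).
Top reduces to 0: gcd > 1, so the symbol is 0.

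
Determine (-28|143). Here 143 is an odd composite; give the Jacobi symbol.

-1

First reduce: -28 ≡ 115 (mod 143).
Reciprocity: 115 ≡ 3 and 143 ≡ 3 (mod 4), so (115/143) = −(143/115).
Reduce top mod 115: now compute (28/115).
Pull out 2^2: since 115 ≡ 3 (mod 8), (2/115) = -1, so (2/115)^2 = +1.
Reciprocity: 7 ≡ 3 and 115 ≡ 3 (mod 4), so (7/115) = −(115/7).
Reduce top mod 7: now compute (3/7).
Reciprocity: 3 ≡ 3 and 7 ≡ 3 (mod 4), so (3/7) = −(7/3).
Reduce top mod 3: now compute (1/3).
Reached (1/3) = 1. Collecting the sign flips along the way, the symbol is -1.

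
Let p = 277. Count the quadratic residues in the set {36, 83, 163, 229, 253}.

3

(36/277) = +1 → QR.
(83/277) = +1 → QR.
(163/277) = -1 → non-residue.
(229/277) = +1 → QR.
(253/277) = -1 → non-residue.
Total quadratic residues among the 5: 3.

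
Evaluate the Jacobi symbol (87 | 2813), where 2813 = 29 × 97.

Reciprocity: 87 ≡ 3 and 2813 ≡ 1 (mod 4), so (87/2813) = +(2813/87).
Reduce top mod 87: now compute (29/87).
Reciprocity: 29 ≡ 1 and 87 ≡ 3 (mod 4), so (29/87) = +(87/29).
Reduce top mod 29: now compute (0/29).
Top reduces to 0: gcd > 1, so the symbol is 0.

0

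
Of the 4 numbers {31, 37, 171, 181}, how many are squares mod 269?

1

(31/269) = -1 → non-residue.
(37/269) = +1 → QR.
(171/269) = -1 → non-residue.
(181/269) = -1 → non-residue.
Total quadratic residues among the 4: 1.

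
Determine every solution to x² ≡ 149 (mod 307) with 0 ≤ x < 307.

Since 307 ≡ 3 (mod 4), a square root of 149 is 149^((307+1)/4) = 149^77 mod 307.
Repeated squaring: 149^2≡97, 149^4≡199, 149^8≡305, 149^16≡4, 149^32≡16, 149^64≡256 (mod 307).
149^77 = 149^(64+8+4+1) ≡ 145 (mod 307).
Check: 145² = 21025 ≡ 149 (mod 307). The two roots are 145 and 162.

145, 162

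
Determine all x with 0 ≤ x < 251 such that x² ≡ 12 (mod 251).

99, 152

Since 251 ≡ 3 (mod 4), a square root of 12 is 12^((251+1)/4) = 12^63 mod 251.
Repeated squaring: 12^2≡144, 12^4≡154, 12^8≡122, 12^16≡75, 12^32≡103 (mod 251).
12^63 = 12^(32+16+8+4+2+1) ≡ 152 (mod 251).
Check: 152² = 23104 ≡ 12 (mod 251). The two roots are 99 and 152.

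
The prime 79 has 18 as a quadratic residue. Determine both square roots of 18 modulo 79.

Since 79 ≡ 3 (mod 4), a square root of 18 is 18^((79+1)/4) = 18^20 mod 79.
Repeated squaring: 18^2≡8, 18^4≡64, 18^8≡67, 18^16≡65 (mod 79).
18^20 = 18^(16+4) ≡ 52 (mod 79).
Check: 52² = 2704 ≡ 18 (mod 79). The two roots are 27 and 52.

27, 52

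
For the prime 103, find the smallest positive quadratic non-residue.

(2/103) = +1, so 2 is a residue.
(3/103) = −1, so 3 is the smallest positive non-residue mod 103.

3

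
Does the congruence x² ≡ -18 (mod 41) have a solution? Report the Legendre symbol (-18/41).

First reduce: -18 ≡ 23 (mod 41).
Reciprocity: 23 ≡ 3 and 41 ≡ 1 (mod 4), so (23/41) = +(41/23).
Reduce top mod 23: now compute (18/23).
Pull out 2: since 23 ≡ 7 (mod 8), (2/23) = +1.
Reciprocity: 9 ≡ 1 and 23 ≡ 3 (mod 4), so (9/23) = +(23/9).
Reduce top mod 9: now compute (5/9).
Reciprocity: 5 ≡ 1 and 9 ≡ 1 (mod 4), so (5/9) = +(9/5).
Reduce top mod 5: now compute (4/5).
Pull out 2^2: since 5 ≡ 5 (mod 8), (2/5) = -1, so (2/5)^2 = +1.
Reached (1/5) = 1. Collecting the sign flips along the way, the symbol is +1.

1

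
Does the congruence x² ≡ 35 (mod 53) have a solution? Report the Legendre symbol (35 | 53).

-1

Euler's criterion: (35/53) ≡ 35^26 (mod 53).
35^2 ≡ 6 (mod 53)
35^4 ≡ 36 (mod 53)
35^8 ≡ 24 (mod 53)
35^16 ≡ 46 (mod 53)
35^26 = 35^(16+8+2) ≡ 52 (mod 53).
Result is 52 ≡ −1, so (35/53) = −1.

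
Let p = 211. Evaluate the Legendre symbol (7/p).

Reciprocity: 7 ≡ 3 and 211 ≡ 3 (mod 4), so (7/211) = −(211/7).
Reduce top mod 7: now compute (1/7).
Reached (1/7) = 1. Collecting the sign flips along the way, the symbol is -1.

-1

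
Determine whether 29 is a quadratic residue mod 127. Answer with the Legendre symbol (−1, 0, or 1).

-1

Reciprocity: 29 ≡ 1 and 127 ≡ 3 (mod 4), so (29/127) = +(127/29).
Reduce top mod 29: now compute (11/29).
Reciprocity: 11 ≡ 3 and 29 ≡ 1 (mod 4), so (11/29) = +(29/11).
Reduce top mod 11: now compute (7/11).
Reciprocity: 7 ≡ 3 and 11 ≡ 3 (mod 4), so (7/11) = −(11/7).
Reduce top mod 7: now compute (4/7).
Pull out 2^2: since 7 ≡ 7 (mod 8), (2/7) = +1, so (2/7)^2 = +1.
Reached (1/7) = 1. Collecting the sign flips along the way, the symbol is -1.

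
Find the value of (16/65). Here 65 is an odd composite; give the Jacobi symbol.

1

Pull out 2^4: since 65 ≡ 1 (mod 8), (2/65) = +1, so (2/65)^4 = +1.
Reached (1/65) = 1. Collecting the sign flips along the way, the symbol is +1.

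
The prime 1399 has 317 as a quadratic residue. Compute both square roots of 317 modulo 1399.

Since 1399 ≡ 3 (mod 4), a square root of 317 is 317^((1399+1)/4) = 317^350 mod 1399.
Repeated squaring: 317^2≡1160, 317^4≡1161, 317^8≡684, 317^16≡590, 317^32≡1148, 317^64≡46, 317^128≡717, 317^256≡656 (mod 1399).
317^350 = 317^(256+64+16+8+4+2) ≡ 398 (mod 1399).
Check: 398² = 158404 ≡ 317 (mod 1399). The two roots are 398 and 1001.

398, 1001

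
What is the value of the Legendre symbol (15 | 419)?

Reciprocity: 15 ≡ 3 and 419 ≡ 3 (mod 4), so (15/419) = −(419/15).
Reduce top mod 15: now compute (14/15).
Pull out 2: since 15 ≡ 7 (mod 8), (2/15) = +1.
Reciprocity: 7 ≡ 3 and 15 ≡ 3 (mod 4), so (7/15) = −(15/7).
Reduce top mod 7: now compute (1/7).
Reached (1/7) = 1. Collecting the sign flips along the way, the symbol is +1.

1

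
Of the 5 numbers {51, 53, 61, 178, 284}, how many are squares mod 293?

(51/293) = -1 → non-residue.
(53/293) = +1 → QR.
(61/293) = +1 → QR.
(178/293) = +1 → QR.
(284/293) = +1 → QR.
Total quadratic residues among the 5: 4.

4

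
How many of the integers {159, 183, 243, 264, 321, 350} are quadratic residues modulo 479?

(159/479) = -1 → non-residue.
(183/479) = +1 → QR.
(243/479) = +1 → QR.
(264/479) = +1 → QR.
(321/479) = +1 → QR.
(350/479) = +1 → QR.
Total quadratic residues among the 6: 5.

5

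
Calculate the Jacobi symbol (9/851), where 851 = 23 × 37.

1

Reciprocity: 9 ≡ 1 and 851 ≡ 3 (mod 4), so (9/851) = +(851/9).
Reduce top mod 9: now compute (5/9).
Reciprocity: 5 ≡ 1 and 9 ≡ 1 (mod 4), so (5/9) = +(9/5).
Reduce top mod 5: now compute (4/5).
Pull out 2^2: since 5 ≡ 5 (mod 8), (2/5) = -1, so (2/5)^2 = +1.
Reached (1/5) = 1. Collecting the sign flips along the way, the symbol is +1.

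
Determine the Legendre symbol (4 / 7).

1

Pull out 2^2: since 7 ≡ 7 (mod 8), (2/7) = +1, so (2/7)^2 = +1.
Reached (1/7) = 1. Collecting the sign flips along the way, the symbol is +1.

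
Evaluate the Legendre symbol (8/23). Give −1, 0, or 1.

1

Euler's criterion: (8/23) ≡ 8^11 (mod 23).
8^2 ≡ 18 (mod 23)
8^4 ≡ 2 (mod 23)
8^8 ≡ 4 (mod 23)
8^11 = 8^(8+2+1) ≡ 1 (mod 23).
Result is 1, so (8/23) = 1.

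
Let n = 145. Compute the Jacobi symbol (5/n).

0

Reciprocity: 5 ≡ 1 and 145 ≡ 1 (mod 4), so (5/145) = +(145/5).
Reduce top mod 5: now compute (0/5).
Top reduces to 0: gcd > 1, so the symbol is 0.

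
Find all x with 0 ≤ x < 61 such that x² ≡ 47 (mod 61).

13, 48

61 ≡ 1 (mod 4), so we find a root by search.
Trying successive values, 13² = 169 ≡ 47 (mod 61). The other root is 61 − 13 = 48.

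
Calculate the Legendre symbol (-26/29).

First reduce: -26 ≡ 3 (mod 29).
Reciprocity: 3 ≡ 3 and 29 ≡ 1 (mod 4), so (3/29) = +(29/3).
Reduce top mod 3: now compute (2/3).
Pull out 2: since 3 ≡ 3 (mod 8), (2/3) = -1.
Reached (1/3) = 1. Collecting the sign flips along the way, the symbol is -1.

-1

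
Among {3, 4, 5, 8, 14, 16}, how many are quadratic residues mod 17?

(3/17) = -1 → non-residue.
(4/17) = +1 → QR.
(5/17) = -1 → non-residue.
(8/17) = +1 → QR.
(14/17) = -1 → non-residue.
(16/17) = +1 → QR.
Total quadratic residues among the 6: 3.

3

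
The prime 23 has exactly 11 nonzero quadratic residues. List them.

1, 2, 3, 4, 6, 8, 9, 12, 13, 16, 18

Square k = 1,…,11 (k and 23−k give the same square):
1²=1, 2²=4, 3²=9, 4²=16, 5²≡2, 6²≡13, 7²≡3, 8²≡18, 9²≡12, 10²≡8, 11²≡6 (mod 23).
So the quadratic residues mod 23 are {1, 2, 3, 4, 6, 8, 9, 12, 13, 16, 18}.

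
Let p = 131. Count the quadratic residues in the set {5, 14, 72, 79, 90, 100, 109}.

(5/131) = +1 → QR.
(14/131) = -1 → non-residue.
(72/131) = -1 → non-residue.
(79/131) = -1 → non-residue.
(90/131) = -1 → non-residue.
(100/131) = +1 → QR.
(109/131) = +1 → QR.
Total quadratic residues among the 7: 3.

3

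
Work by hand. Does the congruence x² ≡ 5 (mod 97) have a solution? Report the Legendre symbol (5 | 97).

-1

Reciprocity: 5 ≡ 1 and 97 ≡ 1 (mod 4), so (5/97) = +(97/5).
Reduce top mod 5: now compute (2/5).
Pull out 2: since 5 ≡ 5 (mod 8), (2/5) = -1.
Reached (1/5) = 1. Collecting the sign flips along the way, the symbol is -1.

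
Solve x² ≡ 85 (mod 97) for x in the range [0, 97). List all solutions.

45, 52

97 ≡ 1 (mod 4), so we find a root by search.
Trying successive values, 45² = 2025 ≡ 85 (mod 97). The other root is 97 − 45 = 52.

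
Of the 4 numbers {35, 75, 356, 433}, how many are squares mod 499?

(35/499) = -1 → non-residue.
(75/499) = -1 → non-residue.
(356/499) = -1 → non-residue.
(433/499) = +1 → QR.
Total quadratic residues among the 4: 1.

1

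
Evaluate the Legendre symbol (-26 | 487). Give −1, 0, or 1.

1

First reduce: -26 ≡ 461 (mod 487).
Reciprocity: 461 ≡ 1 and 487 ≡ 3 (mod 4), so (461/487) = +(487/461).
Reduce top mod 461: now compute (26/461).
Pull out 2: since 461 ≡ 5 (mod 8), (2/461) = -1.
Reciprocity: 13 ≡ 1 and 461 ≡ 1 (mod 4), so (13/461) = +(461/13).
Reduce top mod 13: now compute (6/13).
Pull out 2: since 13 ≡ 5 (mod 8), (2/13) = -1.
Reciprocity: 3 ≡ 3 and 13 ≡ 1 (mod 4), so (3/13) = +(13/3).
Reduce top mod 3: now compute (1/3).
Reached (1/3) = 1. Collecting the sign flips along the way, the symbol is +1.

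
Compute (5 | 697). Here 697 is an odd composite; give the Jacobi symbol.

-1

Reciprocity: 5 ≡ 1 and 697 ≡ 1 (mod 4), so (5/697) = +(697/5).
Reduce top mod 5: now compute (2/5).
Pull out 2: since 5 ≡ 5 (mod 8), (2/5) = -1.
Reached (1/5) = 1. Collecting the sign flips along the way, the symbol is -1.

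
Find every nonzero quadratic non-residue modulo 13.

2, 5, 6, 7, 8, 11

Square k = 1,…,6 (k and 13−k give the same square):
1²=1, 2²=4, 3²=9, 4²≡3, 5²≡12, 6²≡10 (mod 13).
The residues are {1, 3, 4, 9, 10, 12}; the non-residues are the remaining 6 nonzero classes.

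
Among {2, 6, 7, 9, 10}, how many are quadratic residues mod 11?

1

(2/11) = -1 → non-residue.
(6/11) = -1 → non-residue.
(7/11) = -1 → non-residue.
(9/11) = +1 → QR.
(10/11) = -1 → non-residue.
Total quadratic residues among the 5: 1.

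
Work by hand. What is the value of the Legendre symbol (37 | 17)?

Euler's criterion: (37/17) ≡ 3^8 (mod 17).
3^2 ≡ 9 (mod 17)
3^4 ≡ 13 (mod 17)
3^8 ≡ 16 (mod 17)
3^8 = 3^(8) ≡ 16 (mod 17).
Result is 16 ≡ −1, so (37/17) = −1.

-1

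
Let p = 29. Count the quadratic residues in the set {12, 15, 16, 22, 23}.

(12/29) = -1 → non-residue.
(15/29) = -1 → non-residue.
(16/29) = +1 → QR.
(22/29) = +1 → QR.
(23/29) = +1 → QR.
Total quadratic residues among the 5: 3.

3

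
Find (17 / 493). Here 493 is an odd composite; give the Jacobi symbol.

Reciprocity: 17 ≡ 1 and 493 ≡ 1 (mod 4), so (17/493) = +(493/17).
Reduce top mod 17: now compute (0/17).
Top reduces to 0: gcd > 1, so the symbol is 0.

0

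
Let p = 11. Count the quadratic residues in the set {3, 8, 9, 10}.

(3/11) = +1 → QR.
(8/11) = -1 → non-residue.
(9/11) = +1 → QR.
(10/11) = -1 → non-residue.
Total quadratic residues among the 4: 2.

2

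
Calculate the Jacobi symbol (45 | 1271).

Reciprocity: 45 ≡ 1 and 1271 ≡ 3 (mod 4), so (45/1271) = +(1271/45).
Reduce top mod 45: now compute (11/45).
Reciprocity: 11 ≡ 3 and 45 ≡ 1 (mod 4), so (11/45) = +(45/11).
Reduce top mod 11: now compute (1/11).
Reached (1/11) = 1. Collecting the sign flips along the way, the symbol is +1.

1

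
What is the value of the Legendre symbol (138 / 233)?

-1

Pull out 2: since 233 ≡ 1 (mod 8), (2/233) = +1.
Reciprocity: 69 ≡ 1 and 233 ≡ 1 (mod 4), so (69/233) = +(233/69).
Reduce top mod 69: now compute (26/69).
Pull out 2: since 69 ≡ 5 (mod 8), (2/69) = -1.
Reciprocity: 13 ≡ 1 and 69 ≡ 1 (mod 4), so (13/69) = +(69/13).
Reduce top mod 13: now compute (4/13).
Pull out 2^2: since 13 ≡ 5 (mod 8), (2/13) = -1, so (2/13)^2 = +1.
Reached (1/13) = 1. Collecting the sign flips along the way, the symbol is -1.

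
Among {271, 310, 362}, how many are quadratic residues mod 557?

(271/557) = -1 → non-residue.
(310/557) = -1 → non-residue.
(362/557) = -1 → non-residue.
Total quadratic residues among the 3: 0.

0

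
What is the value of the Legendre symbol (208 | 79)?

First reduce: 208 ≡ 50 (mod 79).
Pull out 2: since 79 ≡ 7 (mod 8), (2/79) = +1.
Reciprocity: 25 ≡ 1 and 79 ≡ 3 (mod 4), so (25/79) = +(79/25).
Reduce top mod 25: now compute (4/25).
Pull out 2^2: since 25 ≡ 1 (mod 8), (2/25) = +1, so (2/25)^2 = +1.
Reached (1/25) = 1. Collecting the sign flips along the way, the symbol is +1.

1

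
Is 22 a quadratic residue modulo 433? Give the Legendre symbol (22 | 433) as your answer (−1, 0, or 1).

1

Pull out 2: since 433 ≡ 1 (mod 8), (2/433) = +1.
Reciprocity: 11 ≡ 3 and 433 ≡ 1 (mod 4), so (11/433) = +(433/11).
Reduce top mod 11: now compute (4/11).
Pull out 2^2: since 11 ≡ 3 (mod 8), (2/11) = -1, so (2/11)^2 = +1.
Reached (1/11) = 1. Collecting the sign flips along the way, the symbol is +1.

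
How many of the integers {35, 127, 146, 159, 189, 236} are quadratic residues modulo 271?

(35/271) = +1 → QR.
(127/271) = -1 → non-residue.
(146/271) = -1 → non-residue.
(159/271) = -1 → non-residue.
(189/271) = -1 → non-residue.
(236/271) = -1 → non-residue.
Total quadratic residues among the 6: 1.

1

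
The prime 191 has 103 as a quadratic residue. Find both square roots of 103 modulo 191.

Since 191 ≡ 3 (mod 4), a square root of 103 is 103^((191+1)/4) = 103^48 mod 191.
Repeated squaring: 103^2≡104, 103^4≡120, 103^8≡75, 103^16≡86, 103^32≡138 (mod 191).
103^48 = 103^(32+16) ≡ 26 (mod 191).
Check: 26² = 676 ≡ 103 (mod 191). The two roots are 26 and 165.

26, 165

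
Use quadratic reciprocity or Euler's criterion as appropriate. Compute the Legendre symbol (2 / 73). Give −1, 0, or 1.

Pull out 2: since 73 ≡ 1 (mod 8), (2/73) = +1.
Reached (1/73) = 1. Collecting the sign flips along the way, the symbol is +1.

1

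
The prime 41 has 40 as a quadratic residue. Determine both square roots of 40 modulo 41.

9, 32

41 ≡ 1 (mod 4), so we find a root by search.
Trying successive values, 9² = 81 ≡ 40 (mod 41). The other root is 41 − 9 = 32.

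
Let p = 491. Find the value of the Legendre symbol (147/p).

Euler's criterion: (147/491) ≡ 147^245 (mod 491).
147^2 ≡ 5 (mod 491)
147^4 ≡ 25 (mod 491)
147^8 ≡ 134 (mod 491)
147^16 ≡ 280 (mod 491)
147^32 ≡ 331 (mod 491)
147^64 ≡ 68 (mod 491)
147^128 ≡ 205 (mod 491)
147^245 = 147^(128+64+32+16+4+1) ≡ 1 (mod 491).
Result is 1, so (147/491) = 1.

1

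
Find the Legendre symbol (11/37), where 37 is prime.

1

Reciprocity: 11 ≡ 3 and 37 ≡ 1 (mod 4), so (11/37) = +(37/11).
Reduce top mod 11: now compute (4/11).
Pull out 2^2: since 11 ≡ 3 (mod 8), (2/11) = -1, so (2/11)^2 = +1.
Reached (1/11) = 1. Collecting the sign flips along the way, the symbol is +1.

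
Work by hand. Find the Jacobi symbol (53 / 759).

Reciprocity: 53 ≡ 1 and 759 ≡ 3 (mod 4), so (53/759) = +(759/53).
Reduce top mod 53: now compute (17/53).
Reciprocity: 17 ≡ 1 and 53 ≡ 1 (mod 4), so (17/53) = +(53/17).
Reduce top mod 17: now compute (2/17).
Pull out 2: since 17 ≡ 1 (mod 8), (2/17) = +1.
Reached (1/17) = 1. Collecting the sign flips along the way, the symbol is +1.

1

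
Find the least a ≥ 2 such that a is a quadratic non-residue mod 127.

3

(2/127) = +1, so 2 is a residue.
(3/127) = −1, so 3 is the smallest positive non-residue mod 127.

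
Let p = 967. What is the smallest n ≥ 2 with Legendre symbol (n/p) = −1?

3

(2/967) = +1, so 2 is a residue.
(3/967) = −1, so 3 is the smallest positive non-residue mod 967.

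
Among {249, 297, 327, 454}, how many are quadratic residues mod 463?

(249/463) = +1 → QR.
(297/463) = +1 → QR.
(327/463) = -1 → non-residue.
(454/463) = -1 → non-residue.
Total quadratic residues among the 4: 2.

2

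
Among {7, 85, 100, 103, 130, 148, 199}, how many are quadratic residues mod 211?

4

(7/211) = -1 → non-residue.
(85/211) = -1 → non-residue.
(100/211) = +1 → QR.
(103/211) = +1 → QR.
(130/211) = -1 → non-residue.
(148/211) = +1 → QR.
(199/211) = +1 → QR.
Total quadratic residues among the 7: 4.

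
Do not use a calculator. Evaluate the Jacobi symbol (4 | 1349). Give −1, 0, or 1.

1

Pull out 2^2: since 1349 ≡ 5 (mod 8), (2/1349) = -1, so (2/1349)^2 = +1.
Reached (1/1349) = 1. Collecting the sign flips along the way, the symbol is +1.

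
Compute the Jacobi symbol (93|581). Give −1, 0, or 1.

Reciprocity: 93 ≡ 1 and 581 ≡ 1 (mod 4), so (93/581) = +(581/93).
Reduce top mod 93: now compute (23/93).
Reciprocity: 23 ≡ 3 and 93 ≡ 1 (mod 4), so (23/93) = +(93/23).
Reduce top mod 23: now compute (1/23).
Reached (1/23) = 1. Collecting the sign flips along the way, the symbol is +1.

1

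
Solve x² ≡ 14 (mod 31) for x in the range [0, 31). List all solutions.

Since 31 ≡ 3 (mod 4), a square root of 14 is 14^((31+1)/4) = 14^8 mod 31.
Repeated squaring: 14^2≡10, 14^4≡7, 14^8≡18 (mod 31).
14^8 = 14^(8) ≡ 18 (mod 31).
Check: 18² = 324 ≡ 14 (mod 31). The two roots are 13 and 18.

13, 18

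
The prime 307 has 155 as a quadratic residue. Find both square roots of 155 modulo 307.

48, 259

Since 307 ≡ 3 (mod 4), a square root of 155 is 155^((307+1)/4) = 155^77 mod 307.
Repeated squaring: 155^2≡79, 155^4≡101, 155^8≡70, 155^16≡295, 155^32≡144, 155^64≡167 (mod 307).
155^77 = 155^(64+8+4+1) ≡ 259 (mod 307).
Check: 259² = 67081 ≡ 155 (mod 307). The two roots are 48 and 259.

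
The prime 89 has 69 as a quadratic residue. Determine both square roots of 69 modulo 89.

43, 46

89 ≡ 1 (mod 4), so we find a root by search.
Trying successive values, 43² = 1849 ≡ 69 (mod 89). The other root is 89 − 43 = 46.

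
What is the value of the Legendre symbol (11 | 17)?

-1

Reciprocity: 11 ≡ 3 and 17 ≡ 1 (mod 4), so (11/17) = +(17/11).
Reduce top mod 11: now compute (6/11).
Pull out 2: since 11 ≡ 3 (mod 8), (2/11) = -1.
Reciprocity: 3 ≡ 3 and 11 ≡ 3 (mod 4), so (3/11) = −(11/3).
Reduce top mod 3: now compute (2/3).
Pull out 2: since 3 ≡ 3 (mod 8), (2/3) = -1.
Reached (1/3) = 1. Collecting the sign flips along the way, the symbol is -1.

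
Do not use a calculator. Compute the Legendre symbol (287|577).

1

Reciprocity: 287 ≡ 3 and 577 ≡ 1 (mod 4), so (287/577) = +(577/287).
Reduce top mod 287: now compute (3/287).
Reciprocity: 3 ≡ 3 and 287 ≡ 3 (mod 4), so (3/287) = −(287/3).
Reduce top mod 3: now compute (2/3).
Pull out 2: since 3 ≡ 3 (mod 8), (2/3) = -1.
Reached (1/3) = 1. Collecting the sign flips along the way, the symbol is +1.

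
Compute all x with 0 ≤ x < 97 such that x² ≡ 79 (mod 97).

97 ≡ 1 (mod 4), so we find a root by search.
Trying successive values, 46² = 2116 ≡ 79 (mod 97). The other root is 97 − 46 = 51.

46, 51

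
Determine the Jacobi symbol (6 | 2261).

Pull out 2: since 2261 ≡ 5 (mod 8), (2/2261) = -1.
Reciprocity: 3 ≡ 3 and 2261 ≡ 1 (mod 4), so (3/2261) = +(2261/3).
Reduce top mod 3: now compute (2/3).
Pull out 2: since 3 ≡ 3 (mod 8), (2/3) = -1.
Reached (1/3) = 1. Collecting the sign flips along the way, the symbol is +1.

1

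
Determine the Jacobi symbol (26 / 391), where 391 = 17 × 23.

Pull out 2: since 391 ≡ 7 (mod 8), (2/391) = +1.
Reciprocity: 13 ≡ 1 and 391 ≡ 3 (mod 4), so (13/391) = +(391/13).
Reduce top mod 13: now compute (1/13).
Reached (1/13) = 1. Collecting the sign flips along the way, the symbol is +1.

1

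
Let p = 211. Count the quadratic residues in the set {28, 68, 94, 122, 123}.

(28/211) = -1 → non-residue.
(68/211) = -1 → non-residue.
(94/211) = -1 → non-residue.
(122/211) = +1 → QR.
(123/211) = +1 → QR.
Total quadratic residues among the 5: 2.

2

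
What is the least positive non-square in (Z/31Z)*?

(2/31) = +1, so 2 is a residue.
(3/31) = −1, so 3 is the smallest positive non-residue mod 31.

3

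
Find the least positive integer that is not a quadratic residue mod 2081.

(2/2081) = +1, so 2 is a residue.
(3/2081) = −1, so 3 is the smallest positive non-residue mod 2081.

3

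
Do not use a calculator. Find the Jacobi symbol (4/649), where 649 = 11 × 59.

Pull out 2^2: since 649 ≡ 1 (mod 8), (2/649) = +1, so (2/649)^2 = +1.
Reached (1/649) = 1. Collecting the sign flips along the way, the symbol is +1.

1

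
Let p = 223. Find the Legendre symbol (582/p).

First reduce: 582 ≡ 136 (mod 223).
Pull out 2^3: since 223 ≡ 7 (mod 8), (2/223) = +1, so (2/223)^3 = +1.
Reciprocity: 17 ≡ 1 and 223 ≡ 3 (mod 4), so (17/223) = +(223/17).
Reduce top mod 17: now compute (2/17).
Pull out 2: since 17 ≡ 1 (mod 8), (2/17) = +1.
Reached (1/17) = 1. Collecting the sign flips along the way, the symbol is +1.

1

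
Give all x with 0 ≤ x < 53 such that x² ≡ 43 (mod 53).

53 ≡ 1 (mod 4), so we find a root by search.
Trying successive values, 19² = 361 ≡ 43 (mod 53). The other root is 53 − 19 = 34.

19, 34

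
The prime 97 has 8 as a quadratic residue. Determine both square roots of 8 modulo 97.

28, 69

97 ≡ 1 (mod 4), so we find a root by search.
Trying successive values, 28² = 784 ≡ 8 (mod 97). The other root is 97 − 28 = 69.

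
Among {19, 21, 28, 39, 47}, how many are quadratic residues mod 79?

2

(19/79) = +1 → QR.
(21/79) = +1 → QR.
(28/79) = -1 → non-residue.
(39/79) = -1 → non-residue.
(47/79) = -1 → non-residue.
Total quadratic residues among the 5: 2.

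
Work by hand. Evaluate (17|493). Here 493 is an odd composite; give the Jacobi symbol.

0

Reciprocity: 17 ≡ 1 and 493 ≡ 1 (mod 4), so (17/493) = +(493/17).
Reduce top mod 17: now compute (0/17).
Top reduces to 0: gcd > 1, so the symbol is 0.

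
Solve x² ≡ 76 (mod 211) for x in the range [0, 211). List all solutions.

42, 169

Since 211 ≡ 3 (mod 4), a square root of 76 is 76^((211+1)/4) = 76^53 mod 211.
Repeated squaring: 76^2≡79, 76^4≡122, 76^8≡114, 76^16≡125, 76^32≡11 (mod 211).
76^53 = 76^(32+16+4+1) ≡ 169 (mod 211).
Check: 169² = 28561 ≡ 76 (mod 211). The two roots are 42 and 169.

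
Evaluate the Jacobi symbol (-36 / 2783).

First reduce: -36 ≡ 2747 (mod 2783).
Reciprocity: 2747 ≡ 3 and 2783 ≡ 3 (mod 4), so (2747/2783) = −(2783/2747).
Reduce top mod 2747: now compute (36/2747).
Pull out 2^2: since 2747 ≡ 3 (mod 8), (2/2747) = -1, so (2/2747)^2 = +1.
Reciprocity: 9 ≡ 1 and 2747 ≡ 3 (mod 4), so (9/2747) = +(2747/9).
Reduce top mod 9: now compute (2/9).
Pull out 2: since 9 ≡ 1 (mod 8), (2/9) = +1.
Reached (1/9) = 1. Collecting the sign flips along the way, the symbol is -1.

-1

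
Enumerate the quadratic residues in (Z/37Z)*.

1 3 4 7 9 10 11 12 16 21 25 26 27 28 30 33 34 36

Square k = 1,…,18 (k and 37−k give the same square):
1²=1, 2²=4, 3²=9, 4²=16, 5²=25, 6²=36, 7²≡12, 8²≡27, 9²≡7, 10²≡26, 11²≡10, 12²≡33, 13²≡21, 14²≡11, 15²≡3, 16²≡34, 17²≡30, 18²≡28 (mod 37).
So the quadratic residues mod 37 are {1, 3, 4, 7, 9, 10, 11, 12, 16, 21, 25, 26, 27, 28, 30, 33, 34, 36}.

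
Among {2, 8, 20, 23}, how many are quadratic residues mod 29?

2

(2/29) = -1 → non-residue.
(8/29) = -1 → non-residue.
(20/29) = +1 → QR.
(23/29) = +1 → QR.
Total quadratic residues among the 4: 2.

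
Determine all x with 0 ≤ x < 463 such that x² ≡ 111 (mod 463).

Since 463 ≡ 3 (mod 4), a square root of 111 is 111^((463+1)/4) = 111^116 mod 463.
Repeated squaring: 111^2≡283, 111^4≡453, 111^8≡100, 111^16≡277, 111^32≡334, 111^64≡436 (mod 463).
111^116 = 111^(64+32+16+4) ≡ 84 (mod 463).
Check: 84² = 7056 ≡ 111 (mod 463). The two roots are 84 and 379.

84, 379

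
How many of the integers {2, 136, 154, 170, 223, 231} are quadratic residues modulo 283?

1

(2/283) = -1 → non-residue.
(136/283) = +1 → QR.
(154/283) = -1 → non-residue.
(170/283) = -1 → non-residue.
(223/283) = -1 → non-residue.
(231/283) = -1 → non-residue.
Total quadratic residues among the 6: 1.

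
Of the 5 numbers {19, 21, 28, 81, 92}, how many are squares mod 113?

(19/113) = -1 → non-residue.
(21/113) = -1 → non-residue.
(28/113) = +1 → QR.
(81/113) = +1 → QR.
(92/113) = -1 → non-residue.
Total quadratic residues among the 5: 2.

2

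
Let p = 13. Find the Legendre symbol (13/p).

First reduce: 13 ≡ 0 (mod 13).
Top reduces to 0: gcd > 1, so the symbol is 0.

0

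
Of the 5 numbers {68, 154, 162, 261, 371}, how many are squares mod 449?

3

(68/449) = -1 → non-residue.
(154/449) = +1 → QR.
(162/449) = +1 → QR.
(261/449) = -1 → non-residue.
(371/449) = +1 → QR.
Total quadratic residues among the 5: 3.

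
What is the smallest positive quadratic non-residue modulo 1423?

3

(2/1423) = +1, so 2 is a residue.
(3/1423) = −1, so 3 is the smallest positive non-residue mod 1423.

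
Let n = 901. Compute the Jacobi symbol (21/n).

-1

Reciprocity: 21 ≡ 1 and 901 ≡ 1 (mod 4), so (21/901) = +(901/21).
Reduce top mod 21: now compute (19/21).
Reciprocity: 19 ≡ 3 and 21 ≡ 1 (mod 4), so (19/21) = +(21/19).
Reduce top mod 19: now compute (2/19).
Pull out 2: since 19 ≡ 3 (mod 8), (2/19) = -1.
Reached (1/19) = 1. Collecting the sign flips along the way, the symbol is -1.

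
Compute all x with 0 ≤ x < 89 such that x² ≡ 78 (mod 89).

89 ≡ 1 (mod 4), so we find a root by search.
Trying successive values, 16² = 256 ≡ 78 (mod 89). The other root is 89 − 16 = 73.

16, 73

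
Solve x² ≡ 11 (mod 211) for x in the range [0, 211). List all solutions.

Since 211 ≡ 3 (mod 4), a square root of 11 is 11^((211+1)/4) = 11^53 mod 211.
Repeated squaring: 11^2≡121, 11^4≡82, 11^8≡183, 11^16≡151, 11^32≡13 (mod 211).
11^53 = 11^(32+16+4+1) ≡ 125 (mod 211).
Check: 125² = 15625 ≡ 11 (mod 211). The two roots are 86 and 125.

86, 125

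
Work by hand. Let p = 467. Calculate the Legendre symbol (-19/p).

1

First reduce: -19 ≡ 448 (mod 467).
Pull out 2^6: since 467 ≡ 3 (mod 8), (2/467) = -1, so (2/467)^6 = +1.
Reciprocity: 7 ≡ 3 and 467 ≡ 3 (mod 4), so (7/467) = −(467/7).
Reduce top mod 7: now compute (5/7).
Reciprocity: 5 ≡ 1 and 7 ≡ 3 (mod 4), so (5/7) = +(7/5).
Reduce top mod 5: now compute (2/5).
Pull out 2: since 5 ≡ 5 (mod 8), (2/5) = -1.
Reached (1/5) = 1. Collecting the sign flips along the way, the symbol is +1.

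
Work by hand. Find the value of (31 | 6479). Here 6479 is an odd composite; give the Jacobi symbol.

0

Reciprocity: 31 ≡ 3 and 6479 ≡ 3 (mod 4), so (31/6479) = −(6479/31).
Reduce top mod 31: now compute (0/31).
Top reduces to 0: gcd > 1, so the symbol is 0.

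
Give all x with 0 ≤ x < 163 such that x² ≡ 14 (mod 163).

Since 163 ≡ 3 (mod 4), a square root of 14 is 14^((163+1)/4) = 14^41 mod 163.
Repeated squaring: 14^2≡33, 14^4≡111, 14^8≡96, 14^16≡88, 14^32≡83 (mod 163).
14^41 = 14^(32+8+1) ≡ 60 (mod 163).
Check: 60² = 3600 ≡ 14 (mod 163). The two roots are 60 and 103.

60, 103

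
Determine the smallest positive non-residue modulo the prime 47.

(2/47) = +1, so 2 is a residue.
(3/47) = +1, so 3 is a residue.
(4/47) = +1, so 4 is a residue.
(5/47) = −1, so 5 is the smallest positive non-residue mod 47.

5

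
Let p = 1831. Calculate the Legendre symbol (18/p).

Pull out 2: since 1831 ≡ 7 (mod 8), (2/1831) = +1.
Reciprocity: 9 ≡ 1 and 1831 ≡ 3 (mod 4), so (9/1831) = +(1831/9).
Reduce top mod 9: now compute (4/9).
Pull out 2^2: since 9 ≡ 1 (mod 8), (2/9) = +1, so (2/9)^2 = +1.
Reached (1/9) = 1. Collecting the sign flips along the way, the symbol is +1.

1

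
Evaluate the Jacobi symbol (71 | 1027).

Reciprocity: 71 ≡ 3 and 1027 ≡ 3 (mod 4), so (71/1027) = −(1027/71).
Reduce top mod 71: now compute (33/71).
Reciprocity: 33 ≡ 1 and 71 ≡ 3 (mod 4), so (33/71) = +(71/33).
Reduce top mod 33: now compute (5/33).
Reciprocity: 5 ≡ 1 and 33 ≡ 1 (mod 4), so (5/33) = +(33/5).
Reduce top mod 5: now compute (3/5).
Reciprocity: 3 ≡ 3 and 5 ≡ 1 (mod 4), so (3/5) = +(5/3).
Reduce top mod 3: now compute (2/3).
Pull out 2: since 3 ≡ 3 (mod 8), (2/3) = -1.
Reached (1/3) = 1. Collecting the sign flips along the way, the symbol is +1.

1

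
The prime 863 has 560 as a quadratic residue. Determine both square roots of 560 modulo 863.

386, 477

Since 863 ≡ 3 (mod 4), a square root of 560 is 560^((863+1)/4) = 560^216 mod 863.
Repeated squaring: 560^2≡331, 560^4≡823, 560^8≡737, 560^16≡342, 560^32≡459, 560^64≡109, 560^128≡662 (mod 863).
560^216 = 560^(128+64+16+8) ≡ 477 (mod 863).
Check: 477² = 227529 ≡ 560 (mod 863). The two roots are 386 and 477.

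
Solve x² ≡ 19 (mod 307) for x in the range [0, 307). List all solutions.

Since 307 ≡ 3 (mod 4), a square root of 19 is 19^((307+1)/4) = 19^77 mod 307.
Repeated squaring: 19^2≡54, 19^4≡153, 19^8≡77, 19^16≡96, 19^32≡6, 19^64≡36 (mod 307).
19^77 = 19^(64+8+4+1) ≡ 68 (mod 307).
Check: 68² = 4624 ≡ 19 (mod 307). The two roots are 68 and 239.

68, 239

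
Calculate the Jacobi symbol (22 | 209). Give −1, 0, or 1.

Pull out 2: since 209 ≡ 1 (mod 8), (2/209) = +1.
Reciprocity: 11 ≡ 3 and 209 ≡ 1 (mod 4), so (11/209) = +(209/11).
Reduce top mod 11: now compute (0/11).
Top reduces to 0: gcd > 1, so the symbol is 0.

0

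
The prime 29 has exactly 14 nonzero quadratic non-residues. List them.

2,3,8,10,11,12,14,15,17,18,19,21,26,27

Square k = 1,…,14 (k and 29−k give the same square):
1²=1, 2²=4, 3²=9, 4²=16, 5²=25, 6²≡7, 7²≡20, 8²≡6, 9²≡23, 10²≡13, 11²≡5, 12²≡28, 13²≡24, 14²≡22 (mod 29).
The residues are {1, 4, 5, 6, 7, 9, 13, 16, 20, 22, 23, 24, 25, 28}; the non-residues are the remaining 14 nonzero classes.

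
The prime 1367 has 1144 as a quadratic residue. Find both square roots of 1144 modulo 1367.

Since 1367 ≡ 3 (mod 4), a square root of 1144 is 1144^((1367+1)/4) = 1144^342 mod 1367.
Repeated squaring: 1144^2≡517, 1144^4≡724, 1144^8≡615, 1144^16≡933, 1144^32≡1077, 1144^64≡713, 1144^128≡1212, 1144^256≡786 (mod 1367).
1144^342 = 1144^(256+64+16+4+2) ≡ 976 (mod 1367).
Check: 976² = 952576 ≡ 1144 (mod 1367). The two roots are 391 and 976.

391, 976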